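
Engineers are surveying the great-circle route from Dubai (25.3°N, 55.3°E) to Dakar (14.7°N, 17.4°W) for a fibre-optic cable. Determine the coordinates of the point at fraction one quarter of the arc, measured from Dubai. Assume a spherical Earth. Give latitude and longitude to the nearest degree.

≈ 26°N, 36°E

Convert each endpoint to a unit vector on the sphere (x = cos φ cos λ, y = cos φ sin λ, z = sin φ).
The central angle between the endpoints is δ = arccos(p₁·p₂) ≈ 1.193 rad (68.4°).
Interpolate at f = 1/4 with slerp weights a = sin((1−f)δ)/sin δ ≈ 0.839, b = sin(fδ)/sin δ ≈ 0.316.
p = a·p₁ + b·p₂ ≈ (0.724, 0.532, 0.439); φ = arcsin(p_z) ≈ 26.04°, λ = atan2(p_y, p_x) ≈ 36.34°.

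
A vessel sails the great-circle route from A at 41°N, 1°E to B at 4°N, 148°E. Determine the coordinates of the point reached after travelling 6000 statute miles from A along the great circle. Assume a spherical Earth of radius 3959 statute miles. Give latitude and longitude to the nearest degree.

≈ 37°N, 125°E

Convert each endpoint to a unit vector on the sphere (x = cos φ cos λ, y = cos φ sin λ, z = sin φ).
The central angle between the endpoints is δ = arccos(p₁·p₂) ≈ 2.196 rad (125.8°). The total great-circle distance is δ·R ≈ 2.196 × 3959 ≈ 8696 mi, so the target fraction is f = 6000/8696 ≈ 0.690.
Interpolate at f ≈ 0.690 with slerp weights a = sin((1−f)δ)/sin δ ≈ 0.777, b = sin(fδ)/sin δ ≈ 1.232.
p = a·p₁ + b·p₂ ≈ (-0.456, 0.661, 0.595); φ = arcsin(p_z) ≈ 36.54°, λ = atan2(p_y, p_x) ≈ 124.59°.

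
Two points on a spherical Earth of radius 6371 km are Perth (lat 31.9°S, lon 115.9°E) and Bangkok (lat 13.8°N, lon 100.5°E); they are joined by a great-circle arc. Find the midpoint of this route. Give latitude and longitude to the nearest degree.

≈ lat 9°S, lon 108°E

Convert each endpoint to a unit vector on the sphere (x = cos φ cos λ, y = cos φ sin λ, z = sin φ).
The central angle between the endpoints is δ = arccos(p₁·p₂) ≈ 0.838 rad (48.0°).
Interpolate at f = 1/2 with slerp weights a = sin((1−f)δ)/sin δ ≈ 0.547, b = sin(fδ)/sin δ ≈ 0.547.
p = a·p₁ + b·p₂ ≈ (-0.300, 0.941, -0.159); φ = arcsin(p_z) ≈ -9.13°, λ = atan2(p_y, p_x) ≈ 107.68°.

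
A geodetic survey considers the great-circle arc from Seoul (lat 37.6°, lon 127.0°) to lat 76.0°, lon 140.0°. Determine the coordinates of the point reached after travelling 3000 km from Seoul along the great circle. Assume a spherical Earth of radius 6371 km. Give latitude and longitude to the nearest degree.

≈ lat 64°, lon 132°

The haversine formula gives a central angle δ ≈ 0.678 rad (38.9°) between the endpoints. The total great-circle distance is δ·R ≈ 0.678 × 6371 ≈ 4320 km, so the target fraction is f = 3000/4320 ≈ 0.694.
Interpolate at f ≈ 0.694 with slerp weights a = sin((1−f)δ)/sin δ ≈ 0.328, b = sin(fδ)/sin δ ≈ 0.723.
p = a·p₁ + b·p₂ ≈ (-0.290, 0.320, 0.902); φ = arcsin(p_z) ≈ 64.40°, λ = atan2(p_y, p_x) ≈ 132.23°.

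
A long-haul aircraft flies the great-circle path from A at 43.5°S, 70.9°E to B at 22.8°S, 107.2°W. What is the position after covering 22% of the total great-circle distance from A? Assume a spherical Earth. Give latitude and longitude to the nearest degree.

From cos δ = sin φ₁ sin φ₂ + cos φ₁ cos φ₂ cos Δλ, the central angle is δ ≈ 1.984 rad (113.7°).
Interpolate at f = 0.22 with slerp weights a = sin((1−f)δ)/sin δ ≈ 1.092, b = sin(fδ)/sin δ ≈ 0.462.
p = a·p₁ + b·p₂ ≈ (0.133, 0.342, -0.930); φ = arcsin(p_z) ≈ -68.48°, λ = atan2(p_y, p_x) ≈ 68.70°.

≈ 68°S, 69°E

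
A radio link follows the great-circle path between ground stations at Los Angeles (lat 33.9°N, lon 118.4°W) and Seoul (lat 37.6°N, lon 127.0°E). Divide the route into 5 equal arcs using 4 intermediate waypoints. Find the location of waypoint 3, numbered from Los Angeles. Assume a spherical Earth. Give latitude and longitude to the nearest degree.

≈ lat 53°N, lon 172°E

Write both endpoints as unit vectors p₁, p₂ with components (cos φ cos λ, cos φ sin λ, sin φ).
The central angle between the endpoints is δ = arccos(p₁·p₂) ≈ 1.504 rad (86.2°).
Interpolate at f = 3/5 with slerp weights a = sin((1−f)δ)/sin δ ≈ 0.567, b = sin(fδ)/sin δ ≈ 0.787.
p = a·p₁ + b·p₂ ≈ (-0.599, 0.084, 0.796); φ = arcsin(p_z) ≈ 52.78°, λ = atan2(p_y, p_x) ≈ 172.06°.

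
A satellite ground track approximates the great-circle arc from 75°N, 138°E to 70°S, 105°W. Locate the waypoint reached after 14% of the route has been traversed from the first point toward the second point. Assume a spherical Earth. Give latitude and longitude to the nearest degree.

Write both endpoints as unit vectors p₁, p₂ with components (cos φ cos λ, cos φ sin λ, sin φ).
The central angle between the endpoints is δ = arccos(p₁·p₂) ≈ 2.817 rad (161.4°).
Interpolate at f = 0.14 with slerp weights a = sin((1−f)δ)/sin δ ≈ 2.066, b = sin(fδ)/sin δ ≈ 1.206.
p = a·p₁ + b·p₂ ≈ (-0.504, -0.041, 0.863); φ = arcsin(p_z) ≈ 59.62°, λ = atan2(p_y, p_x) ≈ -175.40°.

≈ 60°N, 175°W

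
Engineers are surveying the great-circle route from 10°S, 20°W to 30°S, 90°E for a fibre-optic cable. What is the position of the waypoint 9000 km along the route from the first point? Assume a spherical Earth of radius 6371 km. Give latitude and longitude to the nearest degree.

Write both endpoints as unit vectors p₁, p₂ with components (cos φ cos λ, cos φ sin λ, sin φ).
The central angle between the endpoints is δ = arccos(p₁·p₂) ≈ 1.777 rad (101.8°). The total great-circle distance is δ·R ≈ 1.777 × 6371 ≈ 11322 km, so the target fraction is f = 9000/11322 ≈ 0.795.
Interpolate at f ≈ 0.795 with slerp weights a = sin((1−f)δ)/sin δ ≈ 0.364, b = sin(fδ)/sin δ ≈ 1.009.
p = a·p₁ + b·p₂ ≈ (0.337, 0.751, -0.568); φ = arcsin(p_z) ≈ -34.59°, λ = atan2(p_y, p_x) ≈ 65.83°.

≈ 35°S, 66°E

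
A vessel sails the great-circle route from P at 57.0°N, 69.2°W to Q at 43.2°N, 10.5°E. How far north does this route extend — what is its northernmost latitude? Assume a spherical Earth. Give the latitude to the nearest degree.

The great circle lies in the plane with unit normal n̂ = (p₁ × p₂)/|p₁ × p₂|.
Here n̂_z ≈ +0.511; the vertex latitude is φ_max = arccos|n̂_z| ≈ 59.3°.
Check via Clairaut: cos φ_max = |cos φ₁| · sin C = cos(57.0°)·sin(69.8°) ≈ 0.511, again giving ≈ 59.3°.

≈ 59°N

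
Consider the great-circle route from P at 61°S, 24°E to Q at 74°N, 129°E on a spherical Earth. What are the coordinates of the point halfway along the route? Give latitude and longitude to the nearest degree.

The haversine formula gives a central angle δ ≈ 2.637 rad (151.1°) between the endpoints.
Interpolate at f = 1/2 with slerp weights a = sin((1−f)δ)/sin δ ≈ 2.003, b = sin(fδ)/sin δ ≈ 2.003.
p = a·p₁ + b·p₂ ≈ (0.540, 0.824, 0.174); φ = arcsin(p_z) ≈ 9.99°, λ = atan2(p_y, p_x) ≈ 56.78°.

≈ 10°N, 57°E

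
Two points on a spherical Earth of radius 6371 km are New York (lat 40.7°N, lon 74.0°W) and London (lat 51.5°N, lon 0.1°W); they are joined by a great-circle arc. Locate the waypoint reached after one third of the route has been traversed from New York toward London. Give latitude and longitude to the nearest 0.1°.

≈ lat 49.6°N, lon 53.8°W

Convert each endpoint to a unit vector on the sphere (x = cos φ cos λ, y = cos φ sin λ, z = sin φ).
The central angle between the endpoints is δ = arccos(p₁·p₂) ≈ 0.875 rad (50.1°).
Interpolate at f = 1/3 with slerp weights a = sin((1−f)δ)/sin δ ≈ 0.718, b = sin(fδ)/sin δ ≈ 0.375.
p = a·p₁ + b·p₂ ≈ (0.383, -0.523, 0.761); φ = arcsin(p_z) ≈ 49.56°, λ = atan2(p_y, p_x) ≈ -53.79°.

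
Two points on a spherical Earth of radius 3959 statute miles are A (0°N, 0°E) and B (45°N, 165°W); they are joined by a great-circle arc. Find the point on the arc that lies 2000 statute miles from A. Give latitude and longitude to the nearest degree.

≈ (28°N, 8°W)

Write both endpoints as unit vectors p₁, p₂ with components (cos φ cos λ, cos φ sin λ, sin φ).
The central angle between the endpoints is δ = arccos(p₁·p₂) ≈ 2.323 rad (133.1°). The total great-circle distance is δ·R ≈ 2.323 × 3959 ≈ 9195 mi, so the target fraction is f = 2000/9195 ≈ 0.217.
Interpolate at f ≈ 0.217 with slerp weights a = sin((1−f)δ)/sin δ ≈ 1.328, b = sin(fδ)/sin δ ≈ 0.663.
p = a·p₁ + b·p₂ ≈ (0.875, -0.121, 0.469); φ = arcsin(p_z) ≈ 27.94°, λ = atan2(p_y, p_x) ≈ -7.89°.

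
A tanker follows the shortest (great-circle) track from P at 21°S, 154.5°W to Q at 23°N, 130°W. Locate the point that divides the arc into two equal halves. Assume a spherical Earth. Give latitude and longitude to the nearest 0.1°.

Convert each endpoint to a unit vector on the sphere (x = cos φ cos λ, y = cos φ sin λ, z = sin φ).
The central angle between the endpoints is δ = arccos(p₁·p₂) ≈ 0.874 rad (50.1°).
Interpolate at f = 1/2 with slerp weights a = sin((1−f)δ)/sin δ ≈ 0.552, b = sin(fδ)/sin δ ≈ 0.552.
p = a·p₁ + b·p₂ ≈ (-0.791, -0.611, 0.018); φ = arcsin(p_z) ≈ 1.02°, λ = atan2(p_y, p_x) ≈ -142.34°.

≈ 1.0°N, 142.3°W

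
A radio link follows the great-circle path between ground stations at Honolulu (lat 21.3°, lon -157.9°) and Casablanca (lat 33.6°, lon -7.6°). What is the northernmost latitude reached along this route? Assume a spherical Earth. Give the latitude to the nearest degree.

≈ 64°

The great circle lies in the plane with unit normal n̂ = (p₁ × p₂)/|p₁ × p₂|.
Here n̂_z ≈ +0.436; the vertex latitude is φ_max = arccos|n̂_z| ≈ 64.1°.
Check via Clairaut: cos φ_max = |cos φ₁| · sin C = cos(21.3°)·sin(27.9°) ≈ 0.436, again giving ≈ 64.1°.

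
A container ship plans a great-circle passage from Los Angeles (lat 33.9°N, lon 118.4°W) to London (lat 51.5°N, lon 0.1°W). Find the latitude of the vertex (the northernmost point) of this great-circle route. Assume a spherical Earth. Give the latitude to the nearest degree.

≈ 62°N

The great circle lies in the plane with unit normal n̂ = (p₁ × p₂)/|p₁ × p₂|.
Here n̂_z ≈ +0.464; the vertex latitude is φ_max = arccos|n̂_z| ≈ 62.4°.
Check via Clairaut: cos φ_max = |cos φ₁| · sin C = cos(33.9°)·sin(33.9°) ≈ 0.464, again giving ≈ 62.4°.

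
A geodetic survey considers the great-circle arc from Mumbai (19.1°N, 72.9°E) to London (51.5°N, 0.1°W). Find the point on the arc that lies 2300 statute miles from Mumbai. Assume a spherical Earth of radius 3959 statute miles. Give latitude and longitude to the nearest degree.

From cos δ = sin φ₁ sin φ₂ + cos φ₁ cos φ₂ cos Δλ, the central angle is δ ≈ 1.128 rad (64.7°). The total great-circle distance is δ·R ≈ 1.128 × 3959 ≈ 4467 mi, so the target fraction is f = 2300/4467 ≈ 0.515.
Interpolate at f ≈ 0.515 with slerp weights a = sin((1−f)δ)/sin δ ≈ 0.576, b = sin(fδ)/sin δ ≈ 0.607.
p = a·p₁ + b·p₂ ≈ (0.538, 0.520, 0.664); φ = arcsin(p_z) ≈ 41.58°, λ = atan2(p_y, p_x) ≈ 44.00°.

≈ (42°N, 44°E)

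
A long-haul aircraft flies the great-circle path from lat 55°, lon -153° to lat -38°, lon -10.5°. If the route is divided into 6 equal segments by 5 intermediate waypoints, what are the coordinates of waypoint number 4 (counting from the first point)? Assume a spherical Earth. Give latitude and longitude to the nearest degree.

≈ lat 2°, lon -42°

From cos δ = sin φ₁ sin φ₂ + cos φ₁ cos φ₂ cos Δλ, the central angle is δ ≈ 2.612 rad (149.6°).
Interpolate at f = 4/6 with slerp weights a = sin((1−f)δ)/sin δ ≈ 1.513, b = sin(fδ)/sin δ ≈ 1.950.
p = a·p₁ + b·p₂ ≈ (0.738, -0.674, 0.039); φ = arcsin(p_z) ≈ 2.23°, λ = atan2(p_y, p_x) ≈ -42.42°.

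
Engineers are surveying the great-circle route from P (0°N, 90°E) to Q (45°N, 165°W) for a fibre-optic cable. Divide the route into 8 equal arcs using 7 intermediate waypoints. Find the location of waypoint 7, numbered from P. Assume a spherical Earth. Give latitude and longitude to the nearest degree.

≈ (46°N, 177°E)

Convert each endpoint to a unit vector on the sphere (x = cos φ cos λ, y = cos φ sin λ, z = sin φ).
The central angle between the endpoints is δ = arccos(p₁·p₂) ≈ 1.755 rad (100.5°).
Interpolate at f = 7/8 with slerp weights a = sin((1−f)δ)/sin δ ≈ 0.221, b = sin(fδ)/sin δ ≈ 1.017.
p = a·p₁ + b·p₂ ≈ (-0.694, 0.035, 0.719); φ = arcsin(p_z) ≈ 45.96°, λ = atan2(p_y, p_x) ≈ 177.09°.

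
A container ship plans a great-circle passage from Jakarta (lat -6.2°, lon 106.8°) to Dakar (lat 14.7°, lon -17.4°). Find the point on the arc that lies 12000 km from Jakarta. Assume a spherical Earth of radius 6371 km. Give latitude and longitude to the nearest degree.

From cos δ = sin φ₁ sin φ₂ + cos φ₁ cos φ₂ cos Δλ, the central angle is δ ≈ 2.175 rad (124.6°). The total great-circle distance is δ·R ≈ 2.175 × 6371 ≈ 13855 km, so the target fraction is f = 12000/13855 ≈ 0.866.
Interpolate at f ≈ 0.866 with slerp weights a = sin((1−f)δ)/sin δ ≈ 0.349, b = sin(fδ)/sin δ ≈ 1.156.
p = a·p₁ + b·p₂ ≈ (0.967, -0.002, 0.256); φ = arcsin(p_z) ≈ 14.81°, λ = atan2(p_y, p_x) ≈ -0.14°.

≈ lat 15°, lon 0°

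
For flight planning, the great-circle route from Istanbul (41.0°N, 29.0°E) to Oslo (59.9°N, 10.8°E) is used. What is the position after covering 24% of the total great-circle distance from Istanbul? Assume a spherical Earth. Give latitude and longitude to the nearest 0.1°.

From cos δ = sin φ₁ sin φ₂ + cos φ₁ cos φ₂ cos Δλ, the central angle is δ ≈ 0.384 rad (22.0°).
Interpolate at f = 0.24 with slerp weights a = sin((1−f)δ)/sin δ ≈ 0.768, b = sin(fδ)/sin δ ≈ 0.246.
p = a·p₁ + b·p₂ ≈ (0.628, 0.304, 0.716); φ = arcsin(p_z) ≈ 45.76°, λ = atan2(p_y, p_x) ≈ 25.84°.

≈ (45.8°N, 25.8°E)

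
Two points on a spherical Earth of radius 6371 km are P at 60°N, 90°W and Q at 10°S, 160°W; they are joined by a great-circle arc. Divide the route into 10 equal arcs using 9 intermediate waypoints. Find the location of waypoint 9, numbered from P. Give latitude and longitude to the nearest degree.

Write both endpoints as unit vectors p₁, p₂ with components (cos φ cos λ, cos φ sin λ, sin φ).
The central angle between the endpoints is δ = arccos(p₁·p₂) ≈ 1.553 rad (89.0°).
Interpolate at f = 9/10 with slerp weights a = sin((1−f)δ)/sin δ ≈ 0.155, b = sin(fδ)/sin δ ≈ 0.985.
p = a·p₁ + b·p₂ ≈ (-0.912, -0.409, -0.037); φ = arcsin(p_z) ≈ -2.13°, λ = atan2(p_y, p_x) ≈ -155.83°.

≈ 2°S, 156°W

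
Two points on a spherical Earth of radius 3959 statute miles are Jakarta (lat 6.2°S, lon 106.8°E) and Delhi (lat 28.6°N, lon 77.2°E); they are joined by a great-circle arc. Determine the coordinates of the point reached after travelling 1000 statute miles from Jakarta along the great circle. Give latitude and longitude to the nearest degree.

≈ lat 5°N, lon 98°E

Write both endpoints as unit vectors p₁, p₂ with components (cos φ cos λ, cos φ sin λ, sin φ).
The central angle between the endpoints is δ = arccos(p₁·p₂) ≈ 0.785 rad (45.0°). The total great-circle distance is δ·R ≈ 0.785 × 3959 ≈ 3109 mi, so the target fraction is f = 1000/3109 ≈ 0.322.
Interpolate at f ≈ 0.322 with slerp weights a = sin((1−f)δ)/sin δ ≈ 0.718, b = sin(fδ)/sin δ ≈ 0.353.
p = a·p₁ + b·p₂ ≈ (-0.138, 0.986, 0.092); φ = arcsin(p_z) ≈ 5.26°, λ = atan2(p_y, p_x) ≈ 97.94°.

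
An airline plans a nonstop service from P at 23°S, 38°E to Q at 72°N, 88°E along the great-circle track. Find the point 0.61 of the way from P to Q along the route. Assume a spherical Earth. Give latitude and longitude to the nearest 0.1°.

Write both endpoints as unit vectors p₁, p₂ with components (cos φ cos λ, cos φ sin λ, sin φ).
The central angle between the endpoints is δ = arccos(p₁·p₂) ≈ 1.761 rad (100.9°).
Interpolate at f = 0.61 with slerp weights a = sin((1−f)δ)/sin δ ≈ 0.646, b = sin(fδ)/sin δ ≈ 0.895.
p = a·p₁ + b·p₂ ≈ (0.478, 0.642, 0.599); φ = arcsin(p_z) ≈ 36.81°, λ = atan2(p_y, p_x) ≈ 53.35°.

≈ 36.8°N, 53.3°E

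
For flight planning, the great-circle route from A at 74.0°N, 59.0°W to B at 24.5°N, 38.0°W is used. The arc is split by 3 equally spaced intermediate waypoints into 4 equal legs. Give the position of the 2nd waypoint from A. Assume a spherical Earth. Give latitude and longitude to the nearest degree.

≈ 50°N, 43°W

The haversine formula gives a central angle δ ≈ 0.886 rad (50.7°) between the endpoints.
Interpolate at f = 2/4 with slerp weights a = sin((1−f)δ)/sin δ ≈ 0.553, b = sin(fδ)/sin δ ≈ 0.553.
p = a·p₁ + b·p₂ ≈ (0.475, -0.441, 0.761); φ = arcsin(p_z) ≈ 49.59°, λ = atan2(p_y, p_x) ≈ -42.84°.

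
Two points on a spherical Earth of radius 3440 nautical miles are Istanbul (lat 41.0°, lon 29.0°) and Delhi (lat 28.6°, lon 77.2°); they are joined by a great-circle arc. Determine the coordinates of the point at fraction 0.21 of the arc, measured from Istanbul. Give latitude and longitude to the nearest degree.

From cos δ = sin φ₁ sin φ₂ + cos φ₁ cos φ₂ cos Δλ, the central angle is δ ≈ 0.714 rad (40.9°).
Interpolate at f = 0.21 with slerp weights a = sin((1−f)δ)/sin δ ≈ 0.816, b = sin(fδ)/sin δ ≈ 0.228.
p = a·p₁ + b·p₂ ≈ (0.583, 0.494, 0.645); φ = arcsin(p_z) ≈ 40.15°, λ = atan2(p_y, p_x) ≈ 40.26°.

≈ lat 40°, lon 40°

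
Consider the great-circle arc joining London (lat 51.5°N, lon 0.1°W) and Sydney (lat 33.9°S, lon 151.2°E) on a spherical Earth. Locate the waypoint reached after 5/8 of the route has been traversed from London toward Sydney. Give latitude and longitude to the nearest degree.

≈ lat 13°N, lon 117°E

The haversine formula gives a central angle δ ≈ 2.668 rad (152.8°) between the endpoints.
Interpolate at f = 5/8 with slerp weights a = sin((1−f)δ)/sin δ ≈ 1.844, b = sin(fδ)/sin δ ≈ 2.180.
p = a·p₁ + b·p₂ ≈ (-0.438, 0.870, 0.227); φ = arcsin(p_z) ≈ 13.11°, λ = atan2(p_y, p_x) ≈ 116.74°.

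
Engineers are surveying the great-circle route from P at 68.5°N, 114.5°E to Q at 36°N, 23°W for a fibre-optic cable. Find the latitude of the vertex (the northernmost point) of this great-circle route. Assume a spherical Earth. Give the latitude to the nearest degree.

≈ 78°N

The great circle lies in the plane with unit normal n̂ = (p₁ × p₂)/|p₁ × p₂|.
Here n̂_z ≈ -0.212; the vertex latitude is φ_max = arccos|n̂_z| ≈ 77.8°.
Check via Clairaut: cos φ_max = |cos φ₁| · sin C = cos(68.5°)·sin(35.4°) ≈ 0.212, again giving ≈ 77.8°.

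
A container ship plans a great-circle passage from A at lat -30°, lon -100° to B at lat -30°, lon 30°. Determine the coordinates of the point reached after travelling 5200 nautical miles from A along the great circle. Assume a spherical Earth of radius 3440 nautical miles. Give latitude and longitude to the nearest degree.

≈ lat -41°, lon 15°

From cos δ = sin φ₁ sin φ₂ + cos φ₁ cos φ₂ cos Δλ, the central angle is δ ≈ 1.805 rad (103.4°). The total great-circle distance is δ·R ≈ 1.805 × 3440 ≈ 6209 nmi, so the target fraction is f = 5200/6209 ≈ 0.837.
Interpolate at f ≈ 0.837 with slerp weights a = sin((1−f)δ)/sin δ ≈ 0.297, b = sin(fδ)/sin δ ≈ 1.026.
p = a·p₁ + b·p₂ ≈ (0.725, 0.191, -0.662); φ = arcsin(p_z) ≈ -41.44°, λ = atan2(p_y, p_x) ≈ 14.75°.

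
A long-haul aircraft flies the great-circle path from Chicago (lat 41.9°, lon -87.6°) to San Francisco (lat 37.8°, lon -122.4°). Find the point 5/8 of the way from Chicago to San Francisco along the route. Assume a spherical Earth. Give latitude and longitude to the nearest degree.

≈ lat 41°, lon -110°

Convert each endpoint to a unit vector on the sphere (x = cos φ cos λ, y = cos φ sin λ, z = sin φ).
The central angle between the endpoints is δ = arccos(p₁·p₂) ≈ 0.468 rad (26.8°).
Interpolate at f = 5/8 with slerp weights a = sin((1−f)δ)/sin δ ≈ 0.387, b = sin(fδ)/sin δ ≈ 0.639.
p = a·p₁ + b·p₂ ≈ (-0.259, -0.714, 0.650); φ = arcsin(p_z) ≈ 40.56°, λ = atan2(p_y, p_x) ≈ -109.90°.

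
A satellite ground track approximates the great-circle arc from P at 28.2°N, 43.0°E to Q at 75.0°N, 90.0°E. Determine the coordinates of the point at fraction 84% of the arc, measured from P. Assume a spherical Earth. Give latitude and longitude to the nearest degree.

Convert each endpoint to a unit vector on the sphere (x = cos φ cos λ, y = cos φ sin λ, z = sin φ).
The central angle between the endpoints is δ = arccos(p₁·p₂) ≈ 0.912 rad (52.3°).
Interpolate at f = 0.84 with slerp weights a = sin((1−f)δ)/sin δ ≈ 0.184, b = sin(fδ)/sin δ ≈ 0.877.
p = a·p₁ + b·p₂ ≈ (0.119, 0.337, 0.934); φ = arcsin(p_z) ≈ 69.04°, λ = atan2(p_y, p_x) ≈ 70.65°.

≈ 69°N, 71°E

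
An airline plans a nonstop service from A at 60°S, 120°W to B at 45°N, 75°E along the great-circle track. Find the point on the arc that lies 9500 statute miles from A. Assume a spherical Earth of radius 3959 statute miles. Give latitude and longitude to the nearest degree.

≈ 22°N, 86°E

From cos δ = sin φ₁ sin φ₂ + cos φ₁ cos φ₂ cos Δλ, the central angle is δ ≈ 2.837 rad (162.5°). The total great-circle distance is δ·R ≈ 2.837 × 3959 ≈ 11230 mi, so the target fraction is f = 9500/11230 ≈ 0.846.
Interpolate at f ≈ 0.846 with slerp weights a = sin((1−f)δ)/sin δ ≈ 1.410, b = sin(fδ)/sin δ ≈ 2.251.
p = a·p₁ + b·p₂ ≈ (0.059, 0.927, 0.371); φ = arcsin(p_z) ≈ 21.75°, λ = atan2(p_y, p_x) ≈ 86.33°.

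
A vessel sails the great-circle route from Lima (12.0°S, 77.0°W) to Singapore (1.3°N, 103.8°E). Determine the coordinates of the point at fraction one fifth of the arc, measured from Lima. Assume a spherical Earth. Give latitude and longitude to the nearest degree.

The haversine formula gives a central angle δ ≈ 2.954 rad (169.3°) between the endpoints.
Interpolate at f = 1/5 with slerp weights a = sin((1−f)δ)/sin δ ≈ 3.770, b = sin(fδ)/sin δ ≈ 2.992.
p = a·p₁ + b·p₂ ≈ (0.116, -0.688, -0.716); φ = arcsin(p_z) ≈ -45.73°, λ = atan2(p_y, p_x) ≈ -80.43°.

≈ (46°S, 80°W)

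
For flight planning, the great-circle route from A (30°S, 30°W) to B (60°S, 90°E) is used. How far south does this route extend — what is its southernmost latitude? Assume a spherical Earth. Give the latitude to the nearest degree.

The great circle lies in the plane with unit normal n̂ = (p₁ × p₂)/|p₁ × p₂|.
Here n̂_z ≈ +0.384; the vertex latitude is φ_max = arccos|n̂_z| ≈ 67.4°.

≈ 67°S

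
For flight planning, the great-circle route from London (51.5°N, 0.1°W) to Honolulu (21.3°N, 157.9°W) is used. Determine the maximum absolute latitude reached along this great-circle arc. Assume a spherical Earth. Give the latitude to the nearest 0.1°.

≈ 76.9°N

The great circle lies in the plane with unit normal n̂ = (p₁ × p₂)/|p₁ × p₂|.
Here n̂_z ≈ -0.226; the vertex latitude is φ_max = arccos|n̂_z| ≈ 76.9°.
Check via Clairaut: cos φ_max = |cos φ₁| · sin C = cos(51.5°)·sin(21.3°) ≈ 0.226, again giving ≈ 76.9°.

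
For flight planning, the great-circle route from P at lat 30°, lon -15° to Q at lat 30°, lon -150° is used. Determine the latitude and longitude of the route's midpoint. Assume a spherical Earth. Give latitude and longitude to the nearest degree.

≈ lat 56°, lon -83°

Write both endpoints as unit vectors p₁, p₂ with components (cos φ cos λ, cos φ sin λ, sin φ).
The central angle between the endpoints is δ = arccos(p₁·p₂) ≈ 1.855 rad (106.3°).
Interpolate at f = 1/2 with slerp weights a = sin((1−f)δ)/sin δ ≈ 0.834, b = sin(fδ)/sin δ ≈ 0.834.
p = a·p₁ + b·p₂ ≈ (0.072, -0.548, 0.834); φ = arcsin(p_z) ≈ 56.46°, λ = atan2(p_y, p_x) ≈ -82.50°.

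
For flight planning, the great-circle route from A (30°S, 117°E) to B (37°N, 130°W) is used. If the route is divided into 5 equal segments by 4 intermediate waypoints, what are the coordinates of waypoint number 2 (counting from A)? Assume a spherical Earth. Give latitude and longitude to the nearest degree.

Write both endpoints as unit vectors p₁, p₂ with components (cos φ cos λ, cos φ sin λ, sin φ).
The central angle between the endpoints is δ = arccos(p₁·p₂) ≈ 2.179 rad (124.8°).
Interpolate at f = 2/5 with slerp weights a = sin((1−f)δ)/sin δ ≈ 1.176, b = sin(fδ)/sin δ ≈ 0.932.
p = a·p₁ + b·p₂ ≈ (-0.941, 0.337, -0.027); φ = arcsin(p_z) ≈ -1.55°, λ = atan2(p_y, p_x) ≈ 160.29°.

≈ (2°S, 160°E)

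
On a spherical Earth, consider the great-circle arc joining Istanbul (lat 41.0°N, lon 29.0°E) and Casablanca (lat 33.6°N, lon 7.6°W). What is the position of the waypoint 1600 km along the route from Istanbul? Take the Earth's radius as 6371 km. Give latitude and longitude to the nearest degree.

≈ lat 39°N, lon 10°E

From cos δ = sin φ₁ sin φ₂ + cos φ₁ cos φ₂ cos Δλ, the central angle is δ ≈ 0.520 rad (29.8°). The total great-circle distance is δ·R ≈ 0.520 × 6371 ≈ 3314 km, so the target fraction is f = 1600/3314 ≈ 0.483.
Interpolate at f ≈ 0.483 with slerp weights a = sin((1−f)δ)/sin δ ≈ 0.535, b = sin(fδ)/sin δ ≈ 0.500.
p = a·p₁ + b·p₂ ≈ (0.766, 0.141, 0.628); φ = arcsin(p_z) ≈ 38.87°, λ = atan2(p_y, p_x) ≈ 10.40°.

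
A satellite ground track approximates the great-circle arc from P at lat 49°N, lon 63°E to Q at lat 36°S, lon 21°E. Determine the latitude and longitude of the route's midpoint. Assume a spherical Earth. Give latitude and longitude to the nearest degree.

Write both endpoints as unit vectors p₁, p₂ with components (cos φ cos λ, cos φ sin λ, sin φ).
The central angle between the endpoints is δ = arccos(p₁·p₂) ≈ 1.620 rad (92.8°).
Interpolate at f = 1/2 with slerp weights a = sin((1−f)δ)/sin δ ≈ 0.725, b = sin(fδ)/sin δ ≈ 0.725.
p = a·p₁ + b·p₂ ≈ (0.764, 0.634, 0.121); φ = arcsin(p_z) ≈ 6.95°, λ = atan2(p_y, p_x) ≈ 39.71°.

≈ lat 7°N, lon 40°E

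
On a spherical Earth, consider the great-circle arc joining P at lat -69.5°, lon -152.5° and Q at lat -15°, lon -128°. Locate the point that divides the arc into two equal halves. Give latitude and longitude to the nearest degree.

≈ lat -43°, lon -134°

Write both endpoints as unit vectors p₁, p₂ with components (cos φ cos λ, cos φ sin λ, sin φ).
The central angle between the endpoints is δ = arccos(p₁·p₂) ≈ 0.988 rad (56.6°).
Interpolate at f = 1/2 with slerp weights a = sin((1−f)δ)/sin δ ≈ 0.568, b = sin(fδ)/sin δ ≈ 0.568.
p = a·p₁ + b·p₂ ≈ (-0.514, -0.524, -0.679); φ = arcsin(p_z) ≈ -42.76°, λ = atan2(p_y, p_x) ≈ -134.45°.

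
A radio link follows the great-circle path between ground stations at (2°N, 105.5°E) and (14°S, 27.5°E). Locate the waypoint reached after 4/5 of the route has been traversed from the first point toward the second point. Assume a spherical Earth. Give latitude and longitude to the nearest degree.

Convert each endpoint to a unit vector on the sphere (x = cos φ cos λ, y = cos φ sin λ, z = sin φ).
The central angle between the endpoints is δ = arccos(p₁·p₂) ≈ 1.376 rad (78.9°).
Interpolate at f = 4/5 with slerp weights a = sin((1−f)δ)/sin δ ≈ 0.277, b = sin(fδ)/sin δ ≈ 0.909.
p = a·p₁ + b·p₂ ≈ (0.708, 0.674, -0.210); φ = arcsin(p_z) ≈ -12.13°, λ = atan2(p_y, p_x) ≈ 43.58°.

≈ (12°S, 44°E)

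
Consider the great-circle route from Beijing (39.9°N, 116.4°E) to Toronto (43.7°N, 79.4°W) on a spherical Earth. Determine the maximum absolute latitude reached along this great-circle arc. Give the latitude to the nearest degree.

The great circle lies in the plane with unit normal n̂ = (p₁ × p₂)/|p₁ × p₂|.
Here n̂_z ≈ +0.152; the vertex latitude is φ_max = arccos|n̂_z| ≈ 81.3°.
Check via Clairaut: cos φ_max = |cos φ₁| · sin C = cos(39.9°)·sin(11.4°) ≈ 0.152, again giving ≈ 81.3°.

≈ 81°N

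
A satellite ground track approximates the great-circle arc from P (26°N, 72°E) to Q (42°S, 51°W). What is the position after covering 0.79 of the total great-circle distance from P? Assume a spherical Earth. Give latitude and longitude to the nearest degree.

≈ (36°S, 16°W)

Convert each endpoint to a unit vector on the sphere (x = cos φ cos λ, y = cos φ sin λ, z = sin φ).
The central angle between the endpoints is δ = arccos(p₁·p₂) ≈ 2.288 rad (131.1°).
Interpolate at f = 0.79 with slerp weights a = sin((1−f)δ)/sin δ ≈ 0.613, b = sin(fδ)/sin δ ≈ 1.290.
p = a·p₁ + b·p₂ ≈ (0.773, -0.221, -0.594); φ = arcsin(p_z) ≈ -36.46°, λ = atan2(p_y, p_x) ≈ -15.93°.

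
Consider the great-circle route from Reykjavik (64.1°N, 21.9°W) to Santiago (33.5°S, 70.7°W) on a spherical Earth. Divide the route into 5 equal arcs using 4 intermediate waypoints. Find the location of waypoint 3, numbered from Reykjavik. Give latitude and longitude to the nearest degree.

≈ (7°N, 57°W)

From cos δ = sin φ₁ sin φ₂ + cos φ₁ cos φ₂ cos Δλ, the central angle is δ ≈ 1.830 rad (104.9°).
Interpolate at f = 3/5 with slerp weights a = sin((1−f)δ)/sin δ ≈ 0.692, b = sin(fδ)/sin δ ≈ 0.921.
p = a·p₁ + b·p₂ ≈ (0.534, -0.838, 0.114); φ = arcsin(p_z) ≈ 6.53°, λ = atan2(p_y, p_x) ≈ -57.47°.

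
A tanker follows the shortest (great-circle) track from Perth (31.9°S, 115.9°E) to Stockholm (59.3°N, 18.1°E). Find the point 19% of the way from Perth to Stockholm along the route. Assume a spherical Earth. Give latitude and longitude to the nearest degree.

Convert each endpoint to a unit vector on the sphere (x = cos φ cos λ, y = cos φ sin λ, z = sin φ).
The central angle between the endpoints is δ = arccos(p₁·p₂) ≈ 2.110 rad (120.9°).
Interpolate at f = 0.19 with slerp weights a = sin((1−f)δ)/sin δ ≈ 1.154, b = sin(fδ)/sin δ ≈ 0.455.
p = a·p₁ + b·p₂ ≈ (-0.207, 0.953, -0.219); φ = arcsin(p_z) ≈ -12.65°, λ = atan2(p_y, p_x) ≈ 102.27°.

≈ 13°S, 102°E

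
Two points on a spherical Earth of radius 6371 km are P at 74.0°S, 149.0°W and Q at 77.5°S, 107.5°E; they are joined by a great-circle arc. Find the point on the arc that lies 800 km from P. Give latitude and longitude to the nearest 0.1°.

Write both endpoints as unit vectors p₁, p₂ with components (cos φ cos λ, cos φ sin λ, sin φ).
The central angle between the endpoints is δ = arccos(p₁·p₂) ≈ 0.391 rad (22.4°). The total great-circle distance is δ·R ≈ 0.391 × 6371 ≈ 2491 km, so the target fraction is f = 800/2491 ≈ 0.321.
Interpolate at f ≈ 0.321 with slerp weights a = sin((1−f)δ)/sin δ ≈ 0.688, b = sin(fδ)/sin δ ≈ 0.329.
p = a·p₁ + b·p₂ ≈ (-0.184, -0.030, -0.982); φ = arcsin(p_z) ≈ -79.26°, λ = atan2(p_y, p_x) ≈ -170.78°.

≈ 79.3°S, 170.8°W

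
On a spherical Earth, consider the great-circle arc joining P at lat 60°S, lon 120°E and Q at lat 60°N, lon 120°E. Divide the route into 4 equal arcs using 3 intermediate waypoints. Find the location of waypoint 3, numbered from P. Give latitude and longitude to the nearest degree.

Convert each endpoint to a unit vector on the sphere (x = cos φ cos λ, y = cos φ sin λ, z = sin φ).
The central angle between the endpoints is δ = arccos(p₁·p₂) ≈ 2.094 rad (120.0°).
Interpolate at f = 3/4 with slerp weights a = sin((1−f)δ)/sin δ ≈ 0.577, b = sin(fδ)/sin δ ≈ 1.155.
p = a·p₁ + b·p₂ ≈ (-0.433, 0.750, 0.500); φ = arcsin(p_z) ≈ 30.00°, λ = atan2(p_y, p_x) ≈ 120.00°.

≈ lat 30°N, lon 120°E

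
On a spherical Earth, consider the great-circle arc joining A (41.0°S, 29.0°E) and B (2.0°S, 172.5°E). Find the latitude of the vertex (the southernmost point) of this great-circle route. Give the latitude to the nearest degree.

≈ 56°S

The great circle lies in the plane with unit normal n̂ = (p₁ × p₂)/|p₁ × p₂|.
Here n̂_z ≈ +0.552; the vertex latitude is φ_max = arccos|n̂_z| ≈ 56.5°.
Check via Clairaut: cos φ_max = |cos φ₁| · sin C = cos(41.0°)·sin(133.0°) ≈ 0.552, again giving ≈ 56.5°.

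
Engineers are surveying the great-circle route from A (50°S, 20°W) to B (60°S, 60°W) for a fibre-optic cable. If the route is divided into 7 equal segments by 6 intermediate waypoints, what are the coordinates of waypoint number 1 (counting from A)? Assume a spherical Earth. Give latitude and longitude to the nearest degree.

Write both endpoints as unit vectors p₁, p₂ with components (cos φ cos λ, cos φ sin λ, sin φ).
The central angle between the endpoints is δ = arccos(p₁·p₂) ≈ 0.428 rad (24.5°).
Interpolate at f = 1/7 with slerp weights a = sin((1−f)δ)/sin δ ≈ 0.864, b = sin(fδ)/sin δ ≈ 0.147.
p = a·p₁ + b·p₂ ≈ (0.559, -0.254, -0.790); φ = arcsin(p_z) ≈ -52.14°, λ = atan2(p_y, p_x) ≈ -24.42°.

≈ (52°S, 24°W)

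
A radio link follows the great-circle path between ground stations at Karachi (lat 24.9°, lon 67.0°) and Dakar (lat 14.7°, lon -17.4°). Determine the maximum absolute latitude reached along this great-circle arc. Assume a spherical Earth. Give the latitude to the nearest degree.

≈ 27°

The great circle lies in the plane with unit normal n̂ = (p₁ × p₂)/|p₁ × p₂|.
Here n̂_z ≈ -0.890; the vertex latitude is φ_max = arccos|n̂_z| ≈ 27.2°.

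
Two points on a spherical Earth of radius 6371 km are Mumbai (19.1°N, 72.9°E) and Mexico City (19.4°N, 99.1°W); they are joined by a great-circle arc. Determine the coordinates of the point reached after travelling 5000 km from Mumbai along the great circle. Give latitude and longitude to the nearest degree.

Convert each endpoint to a unit vector on the sphere (x = cos φ cos λ, y = cos φ sin λ, z = sin φ).
The central angle between the endpoints is δ = arccos(p₁·p₂) ≈ 2.456 rad (140.7°). The total great-circle distance is δ·R ≈ 2.456 × 6371 ≈ 15646 km, so the target fraction is f = 5000/15646 ≈ 0.320.
Interpolate at f ≈ 0.320 with slerp weights a = sin((1−f)δ)/sin δ ≈ 1.571, b = sin(fδ)/sin δ ≈ 1.116.
p = a·p₁ + b·p₂ ≈ (0.270, 0.380, 0.885); φ = arcsin(p_z) ≈ 62.23°, λ = atan2(p_y, p_x) ≈ 54.58°.

≈ 62°N, 55°E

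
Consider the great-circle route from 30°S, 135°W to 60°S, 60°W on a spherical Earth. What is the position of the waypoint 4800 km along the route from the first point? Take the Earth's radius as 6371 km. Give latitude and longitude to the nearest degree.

≈ 58°S, 87°W

Write both endpoints as unit vectors p₁, p₂ with components (cos φ cos λ, cos φ sin λ, sin φ).
The central angle between the endpoints is δ = arccos(p₁·p₂) ≈ 0.994 rad (57.0°). The total great-circle distance is δ·R ≈ 0.994 × 6371 ≈ 6335 km, so the target fraction is f = 4800/6335 ≈ 0.758.
Interpolate at f ≈ 0.758 with slerp weights a = sin((1−f)δ)/sin δ ≈ 0.285, b = sin(fδ)/sin δ ≈ 0.816.
p = a·p₁ + b·p₂ ≈ (0.030, -0.528, -0.849); φ = arcsin(p_z) ≈ -58.10°, λ = atan2(p_y, p_x) ≈ -86.77°.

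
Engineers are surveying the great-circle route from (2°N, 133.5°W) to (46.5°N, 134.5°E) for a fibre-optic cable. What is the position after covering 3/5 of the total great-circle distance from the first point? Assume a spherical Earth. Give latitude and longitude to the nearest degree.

Convert each endpoint to a unit vector on the sphere (x = cos φ cos λ, y = cos φ sin λ, z = sin φ).
The central angle between the endpoints is δ = arccos(p₁·p₂) ≈ 1.569 rad (89.9°).
Interpolate at f = 3/5 with slerp weights a = sin((1−f)δ)/sin δ ≈ 0.587, b = sin(fδ)/sin δ ≈ 0.809.
p = a·p₁ + b·p₂ ≈ (-0.794, -0.029, 0.607); φ = arcsin(p_z) ≈ 37.37°, λ = atan2(p_y, p_x) ≈ -177.92°.

≈ (37°N, 178°W)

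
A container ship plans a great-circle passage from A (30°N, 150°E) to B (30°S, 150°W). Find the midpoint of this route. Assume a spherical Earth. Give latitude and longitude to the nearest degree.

≈ (0°N, 180°E)

From cos δ = sin φ₁ sin φ₂ + cos φ₁ cos φ₂ cos Δλ, the central angle is δ ≈ 1.445 rad (82.8°).
Interpolate at f = 1/2 with slerp weights a = sin((1−f)δ)/sin δ ≈ 0.667, b = sin(fδ)/sin δ ≈ 0.667.
p = a·p₁ + b·p₂ ≈ (-1.000, 0.000, 0.000); φ = arcsin(p_z) ≈ 0.00°, λ = atan2(p_y, p_x) ≈ 180.00°.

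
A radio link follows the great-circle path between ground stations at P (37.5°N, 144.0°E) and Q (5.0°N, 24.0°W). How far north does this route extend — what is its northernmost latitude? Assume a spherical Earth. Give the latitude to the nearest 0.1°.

The great circle lies in the plane with unit normal n̂ = (p₁ × p₂)/|p₁ × p₂|.
Here n̂_z ≈ -0.237; the vertex latitude is φ_max = arccos|n̂_z| ≈ 76.3°.

≈ 76.3°N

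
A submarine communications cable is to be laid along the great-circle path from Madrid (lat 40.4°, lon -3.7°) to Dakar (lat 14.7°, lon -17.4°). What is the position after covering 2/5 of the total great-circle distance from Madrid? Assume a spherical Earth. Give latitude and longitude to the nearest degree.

Write both endpoints as unit vectors p₁, p₂ with components (cos φ cos λ, cos φ sin λ, sin φ).
The central angle between the endpoints is δ = arccos(p₁·p₂) ≈ 0.495 rad (28.3°).
Interpolate at f = 2/5 with slerp weights a = sin((1−f)δ)/sin δ ≈ 0.616, b = sin(fδ)/sin δ ≈ 0.414.
p = a·p₁ + b·p₂ ≈ (0.850, -0.150, 0.504); φ = arcsin(p_z) ≈ 30.29°, λ = atan2(p_y, p_x) ≈ -10.01°.

≈ lat 30°, lon -10°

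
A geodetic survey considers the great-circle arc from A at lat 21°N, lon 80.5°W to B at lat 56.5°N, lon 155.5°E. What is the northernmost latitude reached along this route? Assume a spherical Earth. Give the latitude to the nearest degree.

≈ 65°N

The great circle lies in the plane with unit normal n̂ = (p₁ × p₂)/|p₁ × p₂|.
Here n̂_z ≈ -0.427; the vertex latitude is φ_max = arccos|n̂_z| ≈ 64.7°.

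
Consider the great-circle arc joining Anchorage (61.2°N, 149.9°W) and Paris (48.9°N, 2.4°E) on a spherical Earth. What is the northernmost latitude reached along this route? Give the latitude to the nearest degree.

The great circle lies in the plane with unit normal n̂ = (p₁ × p₂)/|p₁ × p₂|.
Here n̂_z ≈ +0.159; the vertex latitude is φ_max = arccos|n̂_z| ≈ 80.8°.

≈ 81°N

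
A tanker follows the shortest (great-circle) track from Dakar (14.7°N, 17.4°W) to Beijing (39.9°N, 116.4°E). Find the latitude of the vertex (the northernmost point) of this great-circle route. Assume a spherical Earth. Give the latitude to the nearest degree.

The great circle lies in the plane with unit normal n̂ = (p₁ × p₂)/|p₁ × p₂|.
Here n̂_z ≈ +0.572; the vertex latitude is φ_max = arccos|n̂_z| ≈ 55.1°.

≈ 55°N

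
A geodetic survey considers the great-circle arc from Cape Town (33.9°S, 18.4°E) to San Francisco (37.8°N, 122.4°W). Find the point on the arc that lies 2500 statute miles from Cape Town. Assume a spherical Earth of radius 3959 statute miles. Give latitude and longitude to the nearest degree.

Convert each endpoint to a unit vector on the sphere (x = cos φ cos λ, y = cos φ sin λ, z = sin φ).
The central angle between the endpoints is δ = arccos(p₁·p₂) ≈ 2.587 rad (148.2°). The total great-circle distance is δ·R ≈ 2.587 × 3959 ≈ 10242 mi, so the target fraction is f = 2500/10242 ≈ 0.244.
Interpolate at f ≈ 0.244 with slerp weights a = sin((1−f)δ)/sin δ ≈ 1.760, b = sin(fδ)/sin δ ≈ 1.121.
p = a·p₁ + b·p₂ ≈ (0.912, -0.287, -0.295); φ = arcsin(p_z) ≈ -17.14°, λ = atan2(p_y, p_x) ≈ -17.46°.

≈ 17°S, 17°W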